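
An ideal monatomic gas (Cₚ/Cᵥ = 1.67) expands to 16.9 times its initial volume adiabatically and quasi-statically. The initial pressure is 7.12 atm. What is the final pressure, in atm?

P₂ ≈ 0.0634 atm

Adiabatic: P₁V₁^γ = P₂V₂^γ ⇒ P₂ = P₁ (V₁/V₂)^γ.
P₂ = 7.12 × (1/16.9)^(1.67) = 0.06337 atm.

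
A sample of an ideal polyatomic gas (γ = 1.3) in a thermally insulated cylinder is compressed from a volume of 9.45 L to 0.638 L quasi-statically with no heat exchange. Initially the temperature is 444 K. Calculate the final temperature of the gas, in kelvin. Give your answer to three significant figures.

Adiabatic: T₁V₁^(γ−1) = T₂V₂^(γ−1) ⇒ T₂ = T₁ (V₁/V₂)^(γ−1).
T₂ = 444 × (9.45/0.638)^(0.3) = 996.7 K.

T₂ ≈ 997 K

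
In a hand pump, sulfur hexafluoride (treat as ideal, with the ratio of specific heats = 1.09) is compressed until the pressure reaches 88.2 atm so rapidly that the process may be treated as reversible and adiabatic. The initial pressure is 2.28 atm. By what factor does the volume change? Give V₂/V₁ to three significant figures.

V₂/V₁ ≈ 0.0350

From PV^γ = const, V₂/V₁ = (P₁/P₂)^(1/γ).
V₂/V₁ = (2.28/88.2)^(0.917) = 0.03496.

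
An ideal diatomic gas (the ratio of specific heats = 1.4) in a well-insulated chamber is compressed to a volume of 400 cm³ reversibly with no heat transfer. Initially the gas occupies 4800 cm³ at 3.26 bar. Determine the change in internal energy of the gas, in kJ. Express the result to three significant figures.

P₂ = P₁(V₁/V₂)^γ = 3.26×(4800/400)^(1.4) = 105.7 bar.
For a reversible adiabat, W_by_gas = (P₁V₁ − P₂V₂)/(γ−1).
W_by = (326000×0.0048 − 1.057×10^7×0.0004) / (0.4) = -6658 J.
Q = 0 ⇒ ΔU = −W_by = 6658 J.

ΔU ≈ 6.66 kJ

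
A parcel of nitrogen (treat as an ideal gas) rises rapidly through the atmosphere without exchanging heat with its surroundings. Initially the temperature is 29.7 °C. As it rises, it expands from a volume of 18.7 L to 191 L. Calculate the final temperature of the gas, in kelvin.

T₂ ≈ 120 K

For a reversible adiabat TV^(γ−1) is constant, so T₂ = T₁ (V₁/V₂)^(γ−1).
For a diatomic ideal gas γ = 7/5, so γ−1 = 2/5.
T₁ = 29.7 °C = 302.8 K.
T₂ = 302.8 × (18.7/191)^(2/5) = 119.6 K.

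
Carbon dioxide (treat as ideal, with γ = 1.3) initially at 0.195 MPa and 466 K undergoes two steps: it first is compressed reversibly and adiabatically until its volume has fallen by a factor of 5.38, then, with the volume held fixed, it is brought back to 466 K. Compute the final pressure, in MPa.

Adiabatic step (PV^γ = const): P₂ = 0.195×5.38^(1.3) = 1.738 MPa; T₂ = 466×5.38^(0.3) = 772 K.
Isochoric: P₃ = P₂(T₃/T₂) = 1.738 × (466/772) = 1.049 MPa.

P₃ ≈ 1.05 MPa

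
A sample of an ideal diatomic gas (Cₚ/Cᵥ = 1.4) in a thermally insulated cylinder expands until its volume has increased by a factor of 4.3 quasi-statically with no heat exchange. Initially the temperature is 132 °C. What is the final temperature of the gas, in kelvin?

T₂ ≈ 226 K

Adiabatic: T₁V₁^(γ−1) = T₂V₂^(γ−1) ⇒ T₂ = T₁ (V₁/V₂)^(γ−1).
T₁ = 132 °C = 405.1 K.
T₂ = 405.1 × (1/4.3)^(0.4) = 226.1 K.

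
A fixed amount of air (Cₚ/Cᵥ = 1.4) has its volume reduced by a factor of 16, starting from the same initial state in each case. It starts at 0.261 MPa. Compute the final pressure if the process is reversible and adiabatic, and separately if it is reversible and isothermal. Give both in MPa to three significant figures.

Isothermal: P₂ = P₁(V₁/V₂) = 0.261×16 = 4.176 MPa.
Adiabatic: P₂ = P₁(V₁/V₂)^γ = 0.261×16^(1.4) = 12.66 MPa.

adiabatic: 12.7 MPa; isothermal: 4.18 MPa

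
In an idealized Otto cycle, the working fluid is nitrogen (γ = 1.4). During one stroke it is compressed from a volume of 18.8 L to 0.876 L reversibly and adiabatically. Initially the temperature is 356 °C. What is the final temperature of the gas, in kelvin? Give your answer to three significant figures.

T₂ ≈ 2140 K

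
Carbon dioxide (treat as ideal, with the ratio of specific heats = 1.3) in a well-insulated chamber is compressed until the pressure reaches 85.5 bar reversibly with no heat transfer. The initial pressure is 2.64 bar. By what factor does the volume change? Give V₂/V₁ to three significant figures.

From PV^γ = const, V₂/V₁ = (P₁/P₂)^(1/γ).
V₂/V₁ = (2.64/85.5)^(0.769) = 0.06889.

V₂/V₁ ≈ 0.0689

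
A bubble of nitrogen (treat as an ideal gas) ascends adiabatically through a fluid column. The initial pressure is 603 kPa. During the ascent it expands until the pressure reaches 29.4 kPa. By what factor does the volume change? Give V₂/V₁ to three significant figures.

V₂/V₁ ≈ 8.65

From PV^γ = const, V₂/V₁ = (P₁/P₂)^(1/γ).
For a diatomic ideal gas γ = 7/5.
V₂/V₁ = (603/29.4)^(5/7) = 8.652.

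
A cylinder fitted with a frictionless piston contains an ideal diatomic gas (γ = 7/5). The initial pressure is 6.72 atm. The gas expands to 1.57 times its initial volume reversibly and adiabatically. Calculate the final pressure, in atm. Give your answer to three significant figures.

Since PV^γ is constant along a reversible adiabat, P₂ = P₁ (V₁/V₂)^γ.
P₂ = 6.72 × (1/1.57)^(7/5) = 3.574 atm.

P₂ ≈ 3.57 atm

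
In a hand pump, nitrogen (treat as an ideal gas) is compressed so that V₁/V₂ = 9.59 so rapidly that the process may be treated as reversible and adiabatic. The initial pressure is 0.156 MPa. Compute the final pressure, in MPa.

Since PV^γ is constant along a reversible adiabat, P₂ = P₁ (V₁/V₂)^γ.
For a diatomic ideal gas γ = 7/5.
P₂ = 0.156 × 9.59^(7/5) = 3.695 MPa.

P₂ ≈ 3.70 MPa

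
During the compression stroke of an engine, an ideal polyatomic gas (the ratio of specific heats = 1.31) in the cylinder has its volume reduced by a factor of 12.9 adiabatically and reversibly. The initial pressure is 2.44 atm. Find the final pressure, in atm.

P₂ ≈ 69.5 atm

Since PV^γ is constant along a reversible adiabat, P₂ = P₁ (V₁/V₂)^γ.
P₂ = 2.44 × 12.9^(1.31) = 69.54 atm.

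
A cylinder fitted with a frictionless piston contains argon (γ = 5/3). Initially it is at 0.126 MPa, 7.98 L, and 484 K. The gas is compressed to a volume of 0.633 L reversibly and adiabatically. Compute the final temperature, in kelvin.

For a reversible adiabat TV^(γ−1) is constant, so T₂ = T₁ (V₁/V₂)^(γ−1).
T₂ = 484 × (7.98/0.633)^(2/3) = 2622 K.

T₂ ≈ 2620 K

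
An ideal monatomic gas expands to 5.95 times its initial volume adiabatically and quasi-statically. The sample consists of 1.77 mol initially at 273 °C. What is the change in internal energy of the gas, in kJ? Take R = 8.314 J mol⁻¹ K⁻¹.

Adiabatic: T₁V₁^(γ−1) = T₂V₂^(γ−1) ⇒ T₂ = T₁ (V₁/V₂)^(γ−1).
γ = 5/3 for a monatomic ideal gas, so γ−1 = 2/3.
T₁ = 273 °C = 546.1 K.
T₂ = 546.1 × (1/5.95)^(2/3) = 166.3 K.
Q = 0, so ΔU = W_on_gas = nCᵥΔT with Cᵥ = R/(γ−1) = 12.47 J/(mol·K).
ΔU = 1.77 × 12.47 × (166.3 − 546.1) = -8384 J.

ΔU ≈ -8.38 kJ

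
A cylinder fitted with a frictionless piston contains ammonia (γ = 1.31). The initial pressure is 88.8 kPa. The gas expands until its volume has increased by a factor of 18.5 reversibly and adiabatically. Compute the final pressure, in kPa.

P₂ ≈ 1.94 kPa

Since PV^γ is constant along a reversible adiabat, P₂ = P₁ (V₁/V₂)^γ.
P₂ = 88.8 × (1/18.5)^(1.31) = 1.943 kPa.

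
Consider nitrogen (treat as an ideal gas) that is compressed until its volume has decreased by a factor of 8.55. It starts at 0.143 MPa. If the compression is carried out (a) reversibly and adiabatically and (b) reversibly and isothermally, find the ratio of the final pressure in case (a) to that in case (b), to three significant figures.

P_adiabatic / P_isothermal ≈ 2.36

For a diatomic ideal gas γ = 7/5.
Isothermal: P_b = P₁(V₁/V₂) = 0.143×8.55.
Adiabatic: P_a = P₁(V₁/V₂)^γ = 0.143×8.55^(7/5).
P_a/P_b = (V₁/V₂)^(γ−1) = 8.55^(2/5) = 2.359.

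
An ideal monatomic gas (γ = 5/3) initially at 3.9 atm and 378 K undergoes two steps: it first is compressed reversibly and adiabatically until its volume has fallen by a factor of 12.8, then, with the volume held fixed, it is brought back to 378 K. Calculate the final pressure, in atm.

Adiabatic step (PV^γ = const): P₂ = 3.9×12.8^(5/3) = 273.2 atm; T₂ = 378×12.8^(2/3) = 2068 K.
Isochoric: P₃ = P₂(T₃/T₂) = 273.2 × (378/2068) = 49.92 atm.

P₃ ≈ 49.9 atm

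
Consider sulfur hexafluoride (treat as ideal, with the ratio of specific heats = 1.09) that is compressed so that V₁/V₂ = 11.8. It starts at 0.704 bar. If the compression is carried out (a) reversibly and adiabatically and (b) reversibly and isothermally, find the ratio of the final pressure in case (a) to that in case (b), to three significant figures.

Isothermal: P_b = P₁(V₁/V₂) = 0.704×11.8.
Adiabatic: P_a = P₁(V₁/V₂)^γ = 0.704×11.8^(1.09).
P_a/P_b = (V₁/V₂)^(γ−1) = 11.8^(0.09) = 1.249.

P_adiabatic / P_isothermal ≈ 1.25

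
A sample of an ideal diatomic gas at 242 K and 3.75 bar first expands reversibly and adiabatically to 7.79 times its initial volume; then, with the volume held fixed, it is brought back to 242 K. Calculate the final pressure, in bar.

For a diatomic ideal gas γ = 7/5.
Adiabatic step (PV^γ = const): P₂ = 3.75×(1/7.79)^(7/5) = 0.2118 bar; T₂ = 242×(1/7.79)^(2/5) = 106.5 K.
Isochoric: P₃ = P₂(T₃/T₂) = 0.2118 × (242/106.5) = 0.4814 bar.

P₃ ≈ 0.481 bar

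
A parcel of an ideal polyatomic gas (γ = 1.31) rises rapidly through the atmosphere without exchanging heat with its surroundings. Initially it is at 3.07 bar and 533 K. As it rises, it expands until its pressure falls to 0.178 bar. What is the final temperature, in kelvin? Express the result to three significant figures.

Adiabatic: T₂/T₁ = (P₂/P₁)^((γ−1)/γ).
T₂ = 533 × (0.178/3.07)^(0.237) = 271.7 K.

T₂ ≈ 272 K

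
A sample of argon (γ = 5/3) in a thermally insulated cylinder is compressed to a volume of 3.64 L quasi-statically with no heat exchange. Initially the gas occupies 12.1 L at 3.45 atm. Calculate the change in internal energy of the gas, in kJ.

ΔU ≈ 7.79 kJ

P₂ = P₁(V₁/V₂)^γ = 3.45×(12.1/3.64)^(5/3) = 25.54 atm.
For a reversible adiabat, W_by_gas = (P₁V₁ − P₂V₂)/(γ−1).
W_by = (349600×0.0121 − 2.588×10^6×0.00364) / (2/3) = -7787 J.
Q = 0 ⇒ ΔU = −W_by = 7787 J.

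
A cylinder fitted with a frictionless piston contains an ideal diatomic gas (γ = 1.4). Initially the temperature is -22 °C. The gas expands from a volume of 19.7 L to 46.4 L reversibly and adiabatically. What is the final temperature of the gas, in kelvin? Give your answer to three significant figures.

T₂ ≈ 178 K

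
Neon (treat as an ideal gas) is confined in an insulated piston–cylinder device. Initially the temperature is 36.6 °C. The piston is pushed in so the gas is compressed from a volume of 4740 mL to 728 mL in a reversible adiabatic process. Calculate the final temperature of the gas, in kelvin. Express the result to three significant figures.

Adiabatic: T₁V₁^(γ−1) = T₂V₂^(γ−1) ⇒ T₂ = T₁ (V₁/V₂)^(γ−1).
For a monatomic ideal gas γ = 5/3, so γ−1 = 2/3.
T₁ = 36.6 °C = 309.8 K.
T₂ = 309.8 × (4740/728)^(2/3) = 1080 K.

T₂ ≈ 1080 K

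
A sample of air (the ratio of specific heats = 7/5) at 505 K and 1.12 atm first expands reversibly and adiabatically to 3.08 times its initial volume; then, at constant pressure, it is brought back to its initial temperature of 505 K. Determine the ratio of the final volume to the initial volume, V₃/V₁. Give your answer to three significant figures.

V₃/V₁ ≈ 4.83

Adiabatic step: V₂/V₁ = 3.08; T₂ = T₁·(1/3.08)^(2/5) = 322 K.
Isobaric step: V₃/V₂ = T₃/T₂ = 505/322.
V₃/V₁ = (V₂/V₁)(V₃/V₂) = 3.08 × (505/322) = 4.83.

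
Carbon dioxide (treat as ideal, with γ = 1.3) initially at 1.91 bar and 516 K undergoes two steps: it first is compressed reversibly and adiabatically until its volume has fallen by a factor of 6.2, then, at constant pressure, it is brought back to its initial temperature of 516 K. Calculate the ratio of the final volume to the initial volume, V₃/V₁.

Adiabatic step: V₂/V₁ = 0.1613; T₂ = T₁·6.2^(0.3) = 892 K.
Isobaric step: V₃/V₂ = T₃/T₂ = 516/892.
V₃/V₁ = (V₂/V₁)(V₃/V₂) = 0.1613 × (516/892) = 0.0933.

V₃/V₁ ≈ 0.0933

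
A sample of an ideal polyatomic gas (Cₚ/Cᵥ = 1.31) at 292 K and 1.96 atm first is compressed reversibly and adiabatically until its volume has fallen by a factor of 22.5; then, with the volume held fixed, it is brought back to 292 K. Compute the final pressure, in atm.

P₃ ≈ 44.1 atm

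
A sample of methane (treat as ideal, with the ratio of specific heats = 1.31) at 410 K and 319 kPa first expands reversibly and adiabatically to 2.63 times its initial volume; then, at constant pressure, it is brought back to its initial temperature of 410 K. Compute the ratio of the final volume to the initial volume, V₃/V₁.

Adiabatic step: V₂/V₁ = 2.63; T₂ = T₁·(1/2.63)^(0.31) = 303.8 K.
Isobaric step: V₃/V₂ = T₃/T₂ = 410/303.8.
V₃/V₁ = (V₂/V₁)(V₃/V₂) = 2.63 × (410/303.8) = 3.549.

V₃/V₁ ≈ 3.55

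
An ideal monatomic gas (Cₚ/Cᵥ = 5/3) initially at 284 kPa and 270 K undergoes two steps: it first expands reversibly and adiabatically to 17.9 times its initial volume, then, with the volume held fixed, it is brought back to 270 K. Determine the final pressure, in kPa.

P₃ ≈ 15.9 kPa

Adiabatic step (PV^γ = const): P₂ = 284×(1/17.9)^(5/3) = 2.319 kPa; T₂ = 270×(1/17.9)^(2/3) = 39.46 K.
Isochoric: P₃ = P₂(T₃/T₂) = 2.319 × (270/39.46) = 15.87 kPa.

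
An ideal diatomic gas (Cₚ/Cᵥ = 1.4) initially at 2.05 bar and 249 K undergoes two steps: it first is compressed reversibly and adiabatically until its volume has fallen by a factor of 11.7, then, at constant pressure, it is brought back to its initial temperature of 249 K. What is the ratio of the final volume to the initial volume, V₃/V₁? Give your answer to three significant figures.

Adiabatic step: V₂/V₁ = 0.08547; T₂ = T₁·11.7^(0.4) = 666 K.
Isobaric step: V₃/V₂ = T₃/T₂ = 249/666.
V₃/V₁ = (V₂/V₁)(V₃/V₂) = 0.08547 × (249/666) = 0.03196.

V₃/V₁ ≈ 0.0320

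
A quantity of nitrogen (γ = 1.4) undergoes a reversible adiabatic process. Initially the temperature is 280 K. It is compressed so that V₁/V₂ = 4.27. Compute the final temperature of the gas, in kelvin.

T₂ ≈ 500 K

Adiabatic: T₁V₁^(γ−1) = T₂V₂^(γ−1) ⇒ T₂ = T₁ (V₁/V₂)^(γ−1).
T₂ = 280 × 4.27^(0.4) = 500.4 K.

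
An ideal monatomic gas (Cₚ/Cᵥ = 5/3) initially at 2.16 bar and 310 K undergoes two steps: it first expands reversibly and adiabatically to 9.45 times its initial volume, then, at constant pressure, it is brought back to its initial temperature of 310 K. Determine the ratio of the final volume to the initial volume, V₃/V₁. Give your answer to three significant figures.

V₃/V₁ ≈ 42.2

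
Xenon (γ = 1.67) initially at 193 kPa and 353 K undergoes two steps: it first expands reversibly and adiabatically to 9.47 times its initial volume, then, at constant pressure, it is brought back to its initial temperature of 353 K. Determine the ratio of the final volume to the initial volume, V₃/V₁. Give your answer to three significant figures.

V₃/V₁ ≈ 42.7

Adiabatic step: V₂/V₁ = 9.47; T₂ = T₁·(1/9.47)^(0.67) = 78.27 K.
Isobaric step: V₃/V₂ = T₃/T₂ = 353/78.27.
V₃/V₁ = (V₂/V₁)(V₃/V₂) = 9.47 × (353/78.27) = 42.71.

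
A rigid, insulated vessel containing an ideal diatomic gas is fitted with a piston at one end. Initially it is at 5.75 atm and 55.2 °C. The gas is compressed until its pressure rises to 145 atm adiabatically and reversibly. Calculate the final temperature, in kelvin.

Adiabatic: T₂/T₁ = (P₂/P₁)^((γ−1)/γ).
For a diatomic ideal gas γ = 7/5, so (γ−1)/γ = 2/7.
T₁ = 55.2 °C = 328.3 K.
T₂ = 328.3 × (145/5.75)^(2/7) = 825.7 K.

T₂ ≈ 826 K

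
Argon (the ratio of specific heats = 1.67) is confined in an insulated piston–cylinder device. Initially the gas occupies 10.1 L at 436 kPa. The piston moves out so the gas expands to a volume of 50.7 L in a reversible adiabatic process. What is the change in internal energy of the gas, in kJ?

P₂ = P₁(V₁/V₂)^γ = 436×(10.1/50.7)^(1.67) = 29.47 kPa.
For a reversible adiabat, W_by_gas = (P₁V₁ − P₂V₂)/(γ−1).
W_by = (436000×0.0101 − 29470×0.0507) / (0.67) = 4343 J.
Q = 0 ⇒ ΔU = −W_by = -4343 J.

ΔU ≈ -4.34 kJ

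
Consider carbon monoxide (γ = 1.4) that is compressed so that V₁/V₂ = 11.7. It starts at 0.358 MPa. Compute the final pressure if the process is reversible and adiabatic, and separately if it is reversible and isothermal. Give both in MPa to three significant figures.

adiabatic: 11.2 MPa; isothermal: 4.19 MPa

Isothermal: P₂ = P₁(V₁/V₂) = 0.358×11.7 = 4.189 MPa.
Adiabatic: P₂ = P₁(V₁/V₂)^γ = 0.358×11.7^(1.4) = 11.2 MPa.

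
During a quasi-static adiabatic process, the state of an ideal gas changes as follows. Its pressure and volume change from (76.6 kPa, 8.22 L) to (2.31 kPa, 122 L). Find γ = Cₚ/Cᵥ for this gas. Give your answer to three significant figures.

γ ≈ 1.30

PV^γ = const ⇒ γ = ln(P₂/P₁) / ln(V₁/V₂).
γ = ln(2.31/76.6) / ln(8.22/122) = 1.298.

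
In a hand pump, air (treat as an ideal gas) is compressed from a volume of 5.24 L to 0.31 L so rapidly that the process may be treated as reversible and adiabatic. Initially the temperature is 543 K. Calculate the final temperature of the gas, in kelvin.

For a reversible adiabat TV^(γ−1) is constant, so T₂ = T₁ (V₁/V₂)^(γ−1).
For a diatomic ideal gas γ = 7/5, so γ−1 = 2/5.
T₂ = 543 × (5.24/0.31)^(2/5) = 1683 K.

T₂ ≈ 1680 K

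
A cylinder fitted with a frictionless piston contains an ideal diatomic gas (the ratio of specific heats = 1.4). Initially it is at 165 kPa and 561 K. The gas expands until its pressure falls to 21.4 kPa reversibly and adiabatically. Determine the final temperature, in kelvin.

Adiabatic: T₂/T₁ = (P₂/P₁)^((γ−1)/γ).
T₂ = 561 × (21.4/165)^(0.286) = 313 K.

T₂ ≈ 313 K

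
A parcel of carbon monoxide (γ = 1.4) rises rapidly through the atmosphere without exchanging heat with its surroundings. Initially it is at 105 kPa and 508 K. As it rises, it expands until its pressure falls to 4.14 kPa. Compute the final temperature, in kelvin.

T₂ ≈ 202 K

Adiabatic: T₂/T₁ = (P₂/P₁)^((γ−1)/γ).
T₂ = 508 × (4.14/105)^(0.286) = 201.7 K.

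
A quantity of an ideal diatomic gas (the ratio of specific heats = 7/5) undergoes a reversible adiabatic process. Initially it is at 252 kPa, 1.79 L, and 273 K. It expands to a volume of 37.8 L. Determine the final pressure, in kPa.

P₂ ≈ 3.52 kPa

Adiabatic: P₁V₁^γ = P₂V₂^γ ⇒ P₂ = P₁ (V₁/V₂)^γ.
P₂ = 252 × (1.79/37.8)^(7/5) = 3.523 kPa.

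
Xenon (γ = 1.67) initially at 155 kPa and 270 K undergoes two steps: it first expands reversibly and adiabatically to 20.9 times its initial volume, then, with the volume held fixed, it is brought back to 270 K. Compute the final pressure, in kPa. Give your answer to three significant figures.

Adiabatic step (PV^γ = const): P₂ = 155×(1/20.9)^(1.67) = 0.9676 kPa; T₂ = 270×(1/20.9)^(0.67) = 35.23 K.
Isochoric: P₃ = P₂(T₃/T₂) = 0.9676 × (270/35.23) = 7.416 kPa.

P₃ ≈ 7.42 kPa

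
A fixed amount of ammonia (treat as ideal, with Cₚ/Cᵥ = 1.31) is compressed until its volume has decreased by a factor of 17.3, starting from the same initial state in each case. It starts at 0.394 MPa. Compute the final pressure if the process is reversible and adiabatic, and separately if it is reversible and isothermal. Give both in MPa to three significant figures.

Isothermal: P₂ = P₁(V₁/V₂) = 0.394×17.3 = 6.816 MPa.
Adiabatic: P₂ = P₁(V₁/V₂)^γ = 0.394×17.3^(1.31) = 16.49 MPa.

adiabatic: 16.5 MPa; isothermal: 6.82 MPa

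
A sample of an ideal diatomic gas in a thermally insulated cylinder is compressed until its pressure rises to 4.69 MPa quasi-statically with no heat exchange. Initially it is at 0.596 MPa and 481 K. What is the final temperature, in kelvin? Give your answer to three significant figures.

T₂ ≈ 867 K

Along an adiabat T P^((1−γ)/γ) is constant, so T₂ = T₁ (P₂/P₁)^((γ−1)/γ).
For a diatomic ideal gas γ = 7/5, so (γ−1)/γ = 2/7.
T₂ = 481 × (4.69/0.596)^(2/7) = 867.2 K.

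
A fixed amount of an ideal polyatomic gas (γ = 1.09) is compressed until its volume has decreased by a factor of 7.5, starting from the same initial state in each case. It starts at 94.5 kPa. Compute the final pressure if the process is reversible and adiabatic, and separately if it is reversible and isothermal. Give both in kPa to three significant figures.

Isothermal: P₂ = P₁(V₁/V₂) = 94.5×7.5 = 708.8 kPa.
Adiabatic: P₂ = P₁(V₁/V₂)^γ = 94.5×7.5^(1.09) = 849.7 kPa.

adiabatic: 850 kPa; isothermal: 709 kPa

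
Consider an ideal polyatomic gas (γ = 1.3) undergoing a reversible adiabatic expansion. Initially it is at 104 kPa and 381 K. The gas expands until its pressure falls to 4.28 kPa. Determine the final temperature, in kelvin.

T₂ ≈ 182 K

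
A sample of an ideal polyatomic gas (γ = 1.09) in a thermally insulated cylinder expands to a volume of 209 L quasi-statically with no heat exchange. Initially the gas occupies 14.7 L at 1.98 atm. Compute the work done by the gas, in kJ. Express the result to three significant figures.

W ≈ 6.96 kJ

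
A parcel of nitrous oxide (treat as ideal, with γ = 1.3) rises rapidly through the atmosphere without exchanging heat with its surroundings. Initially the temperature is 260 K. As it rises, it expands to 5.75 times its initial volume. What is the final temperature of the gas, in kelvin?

T₂ ≈ 154 K

Adiabatic: T₁V₁^(γ−1) = T₂V₂^(γ−1) ⇒ T₂ = T₁ (V₁/V₂)^(γ−1).
T₂ = 260 × (1/5.75)^(0.3) = 153.8 K.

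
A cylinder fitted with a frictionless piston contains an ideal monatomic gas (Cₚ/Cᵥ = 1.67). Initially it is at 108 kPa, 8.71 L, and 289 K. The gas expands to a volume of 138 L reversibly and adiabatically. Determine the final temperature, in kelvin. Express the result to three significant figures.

Adiabatic: T₁V₁^(γ−1) = T₂V₂^(γ−1) ⇒ T₂ = T₁ (V₁/V₂)^(γ−1).
T₂ = 289 × (8.71/138)^(0.67) = 45.39 K.

T₂ ≈ 45.4 K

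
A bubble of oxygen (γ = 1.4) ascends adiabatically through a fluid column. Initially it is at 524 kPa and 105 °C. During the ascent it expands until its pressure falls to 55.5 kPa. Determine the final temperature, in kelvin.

Adiabatic: T₂/T₁ = (P₂/P₁)^((γ−1)/γ).
T₁ = 105 °C = 378.1 K.
T₂ = 378.1 × (55.5/524)^(0.286) = 199.1 K.

T₂ ≈ 199 K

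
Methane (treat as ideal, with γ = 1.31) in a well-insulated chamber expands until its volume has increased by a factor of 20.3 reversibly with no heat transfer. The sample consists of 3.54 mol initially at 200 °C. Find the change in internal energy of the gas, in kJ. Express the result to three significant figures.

For a reversible adiabat TV^(γ−1) is constant, so T₂ = T₁ (V₁/V₂)^(γ−1).
T₁ = 200 °C = 473.1 K.
T₂ = 473.1 × (1/20.3)^(0.31) = 186.1 K.
Q = 0, so ΔU = W_on_gas = nCᵥΔT with Cᵥ = R/(γ−1) = 26.82 J/(mol·K).
ΔU = 3.54 × 26.82 × (186.1 − 473.1) = -27260 J.

ΔU ≈ -27.3 kJ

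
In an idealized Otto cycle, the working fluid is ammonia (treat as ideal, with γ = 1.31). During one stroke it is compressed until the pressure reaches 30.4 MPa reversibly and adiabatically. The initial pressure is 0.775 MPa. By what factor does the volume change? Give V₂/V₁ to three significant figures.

V₂/V₁ ≈ 0.0607

From PV^γ = const, V₂/V₁ = (P₁/P₂)^(1/γ).
V₂/V₁ = (0.775/30.4)^(0.763) = 0.06075.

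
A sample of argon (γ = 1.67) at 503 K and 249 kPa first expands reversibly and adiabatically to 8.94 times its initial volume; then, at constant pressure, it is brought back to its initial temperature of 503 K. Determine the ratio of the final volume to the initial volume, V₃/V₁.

V₃/V₁ ≈ 38.8

Adiabatic step: V₂/V₁ = 8.94; T₂ = T₁·(1/8.94)^(0.67) = 115.9 K.
Isobaric step: V₃/V₂ = T₃/T₂ = 503/115.9.
V₃/V₁ = (V₂/V₁)(V₃/V₂) = 8.94 × (503/115.9) = 38.79.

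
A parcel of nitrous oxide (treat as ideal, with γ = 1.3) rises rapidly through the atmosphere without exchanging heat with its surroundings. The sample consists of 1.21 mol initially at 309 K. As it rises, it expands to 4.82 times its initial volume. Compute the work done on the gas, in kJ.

W ≈ -3.90 kJ

Adiabatic: T₁V₁^(γ−1) = T₂V₂^(γ−1) ⇒ T₂ = T₁ (V₁/V₂)^(γ−1).
T₂ = 309 × (1/4.82)^(0.3) = 192.8 K.
Q = 0, so ΔU = W_on_gas = nCᵥΔT with Cᵥ = R/(γ−1) = 27.71 J/(mol·K).
ΔU = 1.21 × 27.71 × (192.8 − 309) = -3897 J.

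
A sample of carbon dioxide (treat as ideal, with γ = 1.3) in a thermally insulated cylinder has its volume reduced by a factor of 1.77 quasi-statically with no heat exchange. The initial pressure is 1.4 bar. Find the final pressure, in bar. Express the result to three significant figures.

Since PV^γ is constant along a reversible adiabat, P₂ = P₁ (V₁/V₂)^γ.
P₂ = 1.4 × 1.77^(1.3) = 2.941 bar.

P₂ ≈ 2.94 bar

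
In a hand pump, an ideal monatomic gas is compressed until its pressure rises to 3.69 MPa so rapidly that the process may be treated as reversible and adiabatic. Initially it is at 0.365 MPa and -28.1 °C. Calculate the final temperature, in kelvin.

T₂ ≈ 618 K

Along an adiabat T P^((1−γ)/γ) is constant, so T₂ = T₁ (P₂/P₁)^((γ−1)/γ).
For a monatomic ideal gas γ = 5/3, so (γ−1)/γ = 2/5.
T₁ = -28.1 °C = 245 K.
T₂ = 245 × (3.69/0.365)^(2/5) = 618.2 K.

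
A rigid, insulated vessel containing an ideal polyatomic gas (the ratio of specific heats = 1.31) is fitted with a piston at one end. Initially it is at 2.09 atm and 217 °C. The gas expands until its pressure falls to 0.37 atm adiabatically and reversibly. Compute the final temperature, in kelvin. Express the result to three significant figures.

Along an adiabat T P^((1−γ)/γ) is constant, so T₂ = T₁ (P₂/P₁)^((γ−1)/γ).
T₁ = 217 °C = 490.1 K.
T₂ = 490.1 × (0.37/2.09)^(0.237) = 325.4 K.

T₂ ≈ 325 K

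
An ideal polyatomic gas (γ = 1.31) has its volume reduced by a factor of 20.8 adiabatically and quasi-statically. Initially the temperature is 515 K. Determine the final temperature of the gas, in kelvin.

T₂ ≈ 1320 K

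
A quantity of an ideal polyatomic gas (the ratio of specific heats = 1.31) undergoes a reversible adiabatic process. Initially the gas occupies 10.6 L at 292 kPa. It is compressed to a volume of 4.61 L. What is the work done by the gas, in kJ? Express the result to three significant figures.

W ≈ -2.94 kJ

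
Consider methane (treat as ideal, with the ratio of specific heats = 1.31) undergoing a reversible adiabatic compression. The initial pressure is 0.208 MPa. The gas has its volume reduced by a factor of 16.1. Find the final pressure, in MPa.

Adiabatic: P₁V₁^γ = P₂V₂^γ ⇒ P₂ = P₁ (V₁/V₂)^γ.
P₂ = 0.208 × 16.1^(1.31) = 7.925 MPa.

P₂ ≈ 7.93 MPa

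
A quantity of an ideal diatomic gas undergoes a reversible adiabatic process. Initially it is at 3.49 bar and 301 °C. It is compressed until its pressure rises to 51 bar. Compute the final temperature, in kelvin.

T₂ ≈ 1240 K

Adiabatic: T₂/T₁ = (P₂/P₁)^((γ−1)/γ).
For a diatomic ideal gas γ = 7/5, so (γ−1)/γ = 2/7.
T₁ = 301 °C = 574.1 K.
T₂ = 574.1 × (51/3.49)^(2/7) = 1235 K.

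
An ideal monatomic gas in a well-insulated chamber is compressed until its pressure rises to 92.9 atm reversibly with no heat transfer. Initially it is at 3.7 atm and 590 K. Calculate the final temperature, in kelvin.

Adiabatic: T₂/T₁ = (P₂/P₁)^((γ−1)/γ).
For a monatomic ideal gas γ = 5/3, so (γ−1)/γ = 2/5.
T₂ = 590 × (92.9/3.7)^(2/5) = 2142 K.

T₂ ≈ 2140 K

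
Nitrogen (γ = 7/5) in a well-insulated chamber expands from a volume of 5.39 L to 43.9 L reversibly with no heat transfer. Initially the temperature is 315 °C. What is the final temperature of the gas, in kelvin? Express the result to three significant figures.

T₂ ≈ 254 K

Adiabatic: T₁V₁^(γ−1) = T₂V₂^(γ−1) ⇒ T₂ = T₁ (V₁/V₂)^(γ−1).
T₁ = 315 °C = 588.1 K.
T₂ = 588.1 × (5.39/43.9)^(2/5) = 254.2 K.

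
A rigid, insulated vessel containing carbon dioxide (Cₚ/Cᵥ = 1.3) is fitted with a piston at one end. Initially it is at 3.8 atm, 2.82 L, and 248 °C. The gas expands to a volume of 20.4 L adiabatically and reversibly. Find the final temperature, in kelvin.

T₂ ≈ 288 K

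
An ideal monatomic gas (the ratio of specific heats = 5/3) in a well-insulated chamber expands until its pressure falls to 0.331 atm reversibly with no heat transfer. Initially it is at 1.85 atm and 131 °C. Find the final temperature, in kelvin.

Along an adiabat T P^((1−γ)/γ) is constant, so T₂ = T₁ (P₂/P₁)^((γ−1)/γ).
T₁ = 131 °C = 404.1 K.
T₂ = 404.1 × (0.331/1.85)^(2/5) = 203.1 K.

T₂ ≈ 203 K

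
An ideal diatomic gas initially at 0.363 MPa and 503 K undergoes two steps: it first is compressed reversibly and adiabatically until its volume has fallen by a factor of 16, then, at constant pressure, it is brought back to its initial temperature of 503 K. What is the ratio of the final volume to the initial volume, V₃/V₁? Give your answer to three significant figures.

V₃/V₁ ≈ 0.0206

For a diatomic ideal gas γ = 7/5.
Adiabatic step: V₂/V₁ = 0.0625; T₂ = T₁·16^(2/5) = 1525 K.
Isobaric step: V₃/V₂ = T₃/T₂ = 503/1525.
V₃/V₁ = (V₂/V₁)(V₃/V₂) = 0.0625 × (503/1525) = 0.02062.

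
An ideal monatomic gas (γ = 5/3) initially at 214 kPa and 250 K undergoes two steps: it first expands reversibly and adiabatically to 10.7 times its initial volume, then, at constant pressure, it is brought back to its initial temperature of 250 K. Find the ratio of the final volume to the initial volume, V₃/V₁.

Adiabatic step: V₂/V₁ = 10.7; T₂ = T₁·(1/10.7)^(2/3) = 51.49 K.
Isobaric step: V₃/V₂ = T₃/T₂ = 250/51.49.
V₃/V₁ = (V₂/V₁)(V₃/V₂) = 10.7 × (250/51.49) = 51.96.

V₃/V₁ ≈ 52.0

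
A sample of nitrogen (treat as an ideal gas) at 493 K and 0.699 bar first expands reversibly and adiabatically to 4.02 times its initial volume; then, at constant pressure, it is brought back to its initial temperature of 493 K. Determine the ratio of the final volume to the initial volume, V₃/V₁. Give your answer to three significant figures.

V₃/V₁ ≈ 7.01

For a diatomic ideal gas γ = 7/5.
Adiabatic step: V₂/V₁ = 4.02; T₂ = T₁·(1/4.02)^(2/5) = 282.6 K.
Isobaric step: V₃/V₂ = T₃/T₂ = 493/282.6.
V₃/V₁ = (V₂/V₁)(V₃/V₂) = 4.02 × (493/282.6) = 7.013.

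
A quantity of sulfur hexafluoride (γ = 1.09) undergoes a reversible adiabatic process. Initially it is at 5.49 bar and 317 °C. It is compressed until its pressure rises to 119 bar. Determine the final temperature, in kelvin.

Adiabatic: T₂/T₁ = (P₂/P₁)^((γ−1)/γ).
T₁ = 317 °C = 590.1 K.
T₂ = 590.1 × (119/5.49)^(0.0826) = 760.8 K.

T₂ ≈ 761 K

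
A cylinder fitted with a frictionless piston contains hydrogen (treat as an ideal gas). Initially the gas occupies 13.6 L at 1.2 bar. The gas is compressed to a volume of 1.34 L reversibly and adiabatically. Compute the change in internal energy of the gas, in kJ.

ΔU ≈ 6.23 kJ

γ = 7/5 for a diatomic ideal gas.
P₂ = P₁(V₁/V₂)^γ = 1.2×(13.6/1.34)^(7/5) = 30.77 bar.
For a reversible adiabat, W_by_gas = (P₁V₁ − P₂V₂)/(γ−1).
W_by = (120000×0.0136 − 3.077×10^6×0.00134) / (2/5) = -6229 J.
Q = 0 ⇒ ΔU = −W_by = 6229 J.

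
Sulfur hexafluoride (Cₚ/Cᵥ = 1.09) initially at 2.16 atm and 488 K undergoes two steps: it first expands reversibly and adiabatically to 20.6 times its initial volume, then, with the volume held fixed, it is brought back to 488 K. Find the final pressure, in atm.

Adiabatic step (PV^γ = const): P₂ = 2.16×(1/20.6)^(1.09) = 0.07986 atm; T₂ = 488×(1/20.6)^(0.09) = 371.7 K.
Isochoric: P₃ = P₂(T₃/T₂) = 0.07986 × (488/371.7) = 0.1049 atm.

P₃ ≈ 0.105 atm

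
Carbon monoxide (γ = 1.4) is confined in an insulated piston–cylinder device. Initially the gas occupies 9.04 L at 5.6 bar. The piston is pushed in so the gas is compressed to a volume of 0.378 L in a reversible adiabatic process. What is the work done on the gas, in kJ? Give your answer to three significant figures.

W ≈ 32.4 kJ

P₂ = P₁(V₁/V₂)^γ = 5.6×(9.04/0.378)^(1.4) = 476.8 bar.
For a reversible adiabat, W_by_gas = (P₁V₁ − P₂V₂)/(γ−1).
W_by = (560000×0.00904 − 4.768×10^7×0.000378) / (0.4) = -32400 J.
W_on_gas = −W_by = 32400 J.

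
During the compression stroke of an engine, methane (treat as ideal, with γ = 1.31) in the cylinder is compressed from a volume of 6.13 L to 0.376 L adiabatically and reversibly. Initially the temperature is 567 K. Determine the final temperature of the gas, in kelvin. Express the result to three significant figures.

T₂ ≈ 1350 K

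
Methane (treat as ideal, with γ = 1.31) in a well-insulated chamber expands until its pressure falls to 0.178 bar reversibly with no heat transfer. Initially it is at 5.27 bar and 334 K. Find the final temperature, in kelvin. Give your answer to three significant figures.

Adiabatic: T₂/T₁ = (P₂/P₁)^((γ−1)/γ).
T₂ = 334 × (0.178/5.27)^(0.237) = 149.8 K.

T₂ ≈ 150 K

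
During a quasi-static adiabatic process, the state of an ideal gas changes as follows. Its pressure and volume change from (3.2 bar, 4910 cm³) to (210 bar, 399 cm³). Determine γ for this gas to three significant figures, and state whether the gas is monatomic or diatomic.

PV^γ = const ⇒ γ = ln(P₂/P₁) / ln(V₁/V₂).
γ = ln(210/3.2) / ln(4910/399) = 1.667.
γ ≈ 1.67 is close to 5/3, so the gas is monatomic.

γ ≈ 1.67; monatomic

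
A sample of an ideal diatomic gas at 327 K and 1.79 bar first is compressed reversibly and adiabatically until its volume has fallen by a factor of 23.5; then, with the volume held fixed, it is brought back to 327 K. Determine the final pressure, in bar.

P₃ ≈ 42.1 bar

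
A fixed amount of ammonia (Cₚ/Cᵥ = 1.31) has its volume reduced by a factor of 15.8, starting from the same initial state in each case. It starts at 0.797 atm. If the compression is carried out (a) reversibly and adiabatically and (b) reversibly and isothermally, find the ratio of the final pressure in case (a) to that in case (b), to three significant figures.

P_adiabatic / P_isothermal ≈ 2.35

Isothermal: P_b = P₁(V₁/V₂) = 0.797×15.8.
Adiabatic: P_a = P₁(V₁/V₂)^γ = 0.797×15.8^(1.31).
P_a/P_b = (V₁/V₂)^(γ−1) = 15.8^(0.31) = 2.353.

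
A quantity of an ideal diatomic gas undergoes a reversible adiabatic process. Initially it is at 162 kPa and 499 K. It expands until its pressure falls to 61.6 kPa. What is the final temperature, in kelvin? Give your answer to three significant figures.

Along an adiabat T P^((1−γ)/γ) is constant, so T₂ = T₁ (P₂/P₁)^((γ−1)/γ).
For a diatomic ideal gas γ = 7/5, so (γ−1)/γ = 2/7.
T₂ = 499 × (61.6/162)^(2/7) = 378.5 K.

T₂ ≈ 379 K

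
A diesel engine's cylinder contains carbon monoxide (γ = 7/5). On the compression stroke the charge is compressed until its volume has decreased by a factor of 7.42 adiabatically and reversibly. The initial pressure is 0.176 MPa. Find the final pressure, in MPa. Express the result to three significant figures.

P₂ ≈ 2.91 MPa

Adiabatic: P₁V₁^γ = P₂V₂^γ ⇒ P₂ = P₁ (V₁/V₂)^γ.
P₂ = 0.176 × 7.42^(7/5) = 2.911 MPa.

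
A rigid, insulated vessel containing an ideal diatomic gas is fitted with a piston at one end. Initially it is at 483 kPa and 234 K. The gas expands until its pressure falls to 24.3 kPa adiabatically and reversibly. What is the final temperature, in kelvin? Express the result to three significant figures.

Adiabatic: T₂/T₁ = (P₂/P₁)^((γ−1)/γ).
For a diatomic ideal gas γ = 7/5, so (γ−1)/γ = 2/7.
T₂ = 234 × (24.3/483)^(2/7) = 99.6 K.

T₂ ≈ 99.6 K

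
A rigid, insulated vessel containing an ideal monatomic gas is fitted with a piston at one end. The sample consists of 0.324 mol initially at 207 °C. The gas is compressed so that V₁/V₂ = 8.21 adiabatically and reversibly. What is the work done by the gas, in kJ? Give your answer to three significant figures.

W ≈ -5.96 kJ

Adiabatic: T₁V₁^(γ−1) = T₂V₂^(γ−1) ⇒ T₂ = T₁ (V₁/V₂)^(γ−1).
γ = 5/3 for a monatomic ideal gas, so γ−1 = 2/3.
T₁ = 207 °C = 480.1 K.
T₂ = 480.1 × 8.21^(2/3) = 1954 K.
Q = 0, so ΔU = W_on_gas = nCᵥΔT with Cᵥ = R/(γ−1) = 12.47 J/(mol·K).
ΔU = 0.324 × 12.47 × (1954 − 480.1) = 5956 J.
Work done by the gas = −ΔU = -5956 J.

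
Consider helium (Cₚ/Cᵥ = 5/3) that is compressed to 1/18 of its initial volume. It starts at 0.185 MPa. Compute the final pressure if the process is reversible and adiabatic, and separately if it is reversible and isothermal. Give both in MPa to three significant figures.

adiabatic: 22.9 MPa; isothermal: 3.33 MPa

Isothermal: P₂ = P₁(V₁/V₂) = 0.185×18 = 3.33 MPa.
Adiabatic: P₂ = P₁(V₁/V₂)^γ = 0.185×18^(5/3) = 22.87 MPa.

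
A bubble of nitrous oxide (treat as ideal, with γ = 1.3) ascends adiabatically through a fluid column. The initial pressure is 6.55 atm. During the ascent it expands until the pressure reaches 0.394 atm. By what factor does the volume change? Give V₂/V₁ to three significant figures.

V₂/V₁ ≈ 8.69

From PV^γ = const, V₂/V₁ = (P₁/P₂)^(1/γ).
V₂/V₁ = (6.55/0.394)^(0.769) = 8.69.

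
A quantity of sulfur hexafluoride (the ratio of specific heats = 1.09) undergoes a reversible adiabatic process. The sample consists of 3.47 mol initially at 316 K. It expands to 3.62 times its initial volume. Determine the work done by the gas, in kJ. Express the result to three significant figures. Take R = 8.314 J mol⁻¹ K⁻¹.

W ≈ 11.1 kJ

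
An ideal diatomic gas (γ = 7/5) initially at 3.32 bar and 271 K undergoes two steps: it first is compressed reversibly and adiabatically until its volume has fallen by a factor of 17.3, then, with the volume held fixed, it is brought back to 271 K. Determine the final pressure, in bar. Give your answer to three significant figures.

Adiabatic step (PV^γ = const): P₂ = 3.32×17.3^(7/5) = 179.6 bar; T₂ = 271×17.3^(2/5) = 847.6 K.
Isochoric: P₃ = P₂(T₃/T₂) = 179.6 × (271/847.6) = 57.44 bar.

P₃ ≈ 57.4 bar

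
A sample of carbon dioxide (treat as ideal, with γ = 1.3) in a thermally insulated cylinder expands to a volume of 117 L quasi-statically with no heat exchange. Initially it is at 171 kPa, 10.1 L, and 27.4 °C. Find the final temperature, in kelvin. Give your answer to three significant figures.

Adiabatic: T₁V₁^(γ−1) = T₂V₂^(γ−1) ⇒ T₂ = T₁ (V₁/V₂)^(γ−1).
T₁ = 27.4 °C = 300.5 K.
T₂ = 300.5 × (10.1/117)^(0.3) = 144.1 K.

T₂ ≈ 144 K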